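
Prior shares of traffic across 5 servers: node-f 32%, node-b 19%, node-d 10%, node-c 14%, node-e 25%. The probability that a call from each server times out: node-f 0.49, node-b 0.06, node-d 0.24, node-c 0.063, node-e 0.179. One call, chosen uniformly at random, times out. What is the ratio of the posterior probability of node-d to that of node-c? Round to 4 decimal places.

2.7211

Unnormalized posteriors (prior × likelihood):
  node-f: 0.32 × 0.49 = 0.1568
  node-b: 0.19 × 0.06 = 0.0114
  node-d: 0.1 × 0.24 = 0.024
  node-c: 0.14 × 0.063 = 0.00882
  node-e: 0.25 × 0.179 = 0.04475
Normalizing constant = 0.24577.
The ratio is 0.024 / 0.00882 (the normalizer cancels) = 2.7211.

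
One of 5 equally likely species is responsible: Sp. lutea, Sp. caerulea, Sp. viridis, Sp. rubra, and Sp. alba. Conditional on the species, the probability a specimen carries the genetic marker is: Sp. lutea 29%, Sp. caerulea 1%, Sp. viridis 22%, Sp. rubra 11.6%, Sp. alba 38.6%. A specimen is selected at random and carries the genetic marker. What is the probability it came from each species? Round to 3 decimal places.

With a uniform prior (1/5 each), posterior ∝ likelihood:
  Sp. lutea: 0.29
  Sp. caerulea: 0.01
  Sp. viridis: 0.22
  Sp. rubra: 0.116
  Sp. alba: 0.386
Normalizing constant = 1.022.
P(Sp. lutea | marker) = 0.29/1.022 ≈ 0.284
P(Sp. caerulea | marker) = 0.01/1.022 ≈ 0.010
P(Sp. viridis | marker) = 0.22/1.022 ≈ 0.215
P(Sp. rubra | marker) = 0.116/1.022 ≈ 0.114
P(Sp. alba | marker) = 0.386/1.022 ≈ 0.378

Sp. lutea 0.284, Sp. caerulea 0.010, Sp. viridis 0.215, Sp. rubra 0.114, Sp. alba 0.378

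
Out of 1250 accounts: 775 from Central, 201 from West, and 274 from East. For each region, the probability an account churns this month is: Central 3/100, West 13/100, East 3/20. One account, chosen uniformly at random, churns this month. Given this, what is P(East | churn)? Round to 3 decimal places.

By Bayes' rule, posterior ∝ prior × likelihood:
  Central: 0.62 × 0.03 = 0.0186
  West: 0.1608 × 0.13 = 0.020904
  East: 0.2192 × 0.15 = 0.03288
Normalizing constant = 0.072384.
P(East | evidence) = 0.03288 / 0.072384 ≈ 0.454.

0.454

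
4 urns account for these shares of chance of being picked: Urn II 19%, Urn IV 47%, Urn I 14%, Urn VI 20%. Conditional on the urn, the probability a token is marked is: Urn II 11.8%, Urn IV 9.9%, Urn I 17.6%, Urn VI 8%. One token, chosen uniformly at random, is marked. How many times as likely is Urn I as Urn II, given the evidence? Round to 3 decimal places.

1.099

Unnormalized posteriors (prior × likelihood):
  Urn II: 0.19 × 0.118 = 0.02242
  Urn IV: 0.47 × 0.099 = 0.04653
  Urn I: 0.14 × 0.176 = 0.02464
  Urn VI: 0.2 × 0.08 = 0.016
Normalizing constant = 0.10959.
The ratio is 0.02464 / 0.02242 (the normalizer cancels) = 1.099.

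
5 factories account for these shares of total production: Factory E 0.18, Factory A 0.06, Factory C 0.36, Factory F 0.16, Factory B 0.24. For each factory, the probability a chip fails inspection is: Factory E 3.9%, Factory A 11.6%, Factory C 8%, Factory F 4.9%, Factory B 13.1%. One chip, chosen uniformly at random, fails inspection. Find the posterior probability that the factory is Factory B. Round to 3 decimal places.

0.383

Compute prior × likelihood for every hypothesis:
  Factory E: 0.18 × 0.039 = 0.00702
  Factory A: 0.06 × 0.116 = 0.00696
  Factory C: 0.36 × 0.08 = 0.0288
  Factory F: 0.16 × 0.049 = 0.00784
  Factory B: 0.24 × 0.131 = 0.03144
Total = 0.08206.
P(Factory B | evidence) = 0.03144 / 0.08206 ≈ 0.383.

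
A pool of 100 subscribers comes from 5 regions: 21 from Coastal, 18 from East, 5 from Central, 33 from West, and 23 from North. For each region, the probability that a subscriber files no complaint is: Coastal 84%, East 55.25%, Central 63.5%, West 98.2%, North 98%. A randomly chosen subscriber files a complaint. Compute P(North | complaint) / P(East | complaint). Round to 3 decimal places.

0.057

Taking complements, P(complaint | each) = Coastal 0.16, East 0.4475, Central 0.365, West 0.018, North 0.02.
Prior × likelihood for each hypothesis:
  Coastal: 0.21 × 0.16 = 0.0336
  East: 0.18 × 0.4475 = 0.08055
  Central: 0.05 × 0.365 = 0.01825
  West: 0.33 × 0.018 = 0.00594
  North: 0.23 × 0.02 = 0.0046
Total = 0.14294.
The ratio is 0.0046 / 0.08055 (the normalizer cancels) = 0.057.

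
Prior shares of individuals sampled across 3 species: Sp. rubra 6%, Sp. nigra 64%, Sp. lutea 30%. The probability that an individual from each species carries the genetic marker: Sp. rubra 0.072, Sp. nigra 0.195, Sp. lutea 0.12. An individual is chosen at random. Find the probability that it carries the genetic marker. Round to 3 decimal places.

0.165

By Bayes' rule, posterior ∝ prior × likelihood:
  Sp. rubra: 0.06 × 0.072 = 0.00432
  Sp. nigra: 0.64 × 0.195 = 0.1248
  Sp. lutea: 0.3 × 0.12 = 0.036
P(marker) = 0.00432 + 0.1248 + 0.036 = 0.16512 → 0.165.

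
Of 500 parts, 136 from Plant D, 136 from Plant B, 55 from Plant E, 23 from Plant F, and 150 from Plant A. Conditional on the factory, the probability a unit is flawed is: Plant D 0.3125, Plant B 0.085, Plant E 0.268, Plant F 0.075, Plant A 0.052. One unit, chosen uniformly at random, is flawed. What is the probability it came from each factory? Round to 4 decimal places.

Plant D 0.5426, Plant B 0.1476, Plant E 0.1882, Plant F 0.0220, Plant A 0.0996

Prior × likelihood for each hypothesis:
  Plant D: 0.272 × 0.3125 = 0.085
  Plant B: 0.272 × 0.085 = 0.02312
  Plant E: 0.11 × 0.268 = 0.02948
  Plant F: 0.046 × 0.075 = 0.00345
  Plant A: 0.3 × 0.052 = 0.0156
Total = 0.15665.
P(Plant D | flawed) = 0.085/0.15665 ≈ 0.5426
P(Plant B | flawed) = 0.02312/0.15665 ≈ 0.1476
P(Plant E | flawed) = 0.02948/0.15665 ≈ 0.1882
P(Plant F | flawed) = 0.00345/0.15665 ≈ 0.0220
P(Plant A | flawed) = 0.0156/0.15665 ≈ 0.0996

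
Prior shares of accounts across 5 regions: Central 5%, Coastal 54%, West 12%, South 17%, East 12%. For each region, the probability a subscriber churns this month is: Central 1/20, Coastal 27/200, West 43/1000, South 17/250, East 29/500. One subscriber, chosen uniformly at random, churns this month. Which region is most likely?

By Bayes' rule, posterior ∝ prior × likelihood:
  Central: 0.05 × 0.05 = 0.0025
  Coastal: 0.54 × 0.135 = 0.0729
  West: 0.12 × 0.043 = 0.00516
  South: 0.17 × 0.068 = 0.01156
  East: 0.12 × 0.058 = 0.00696
Sum = 0.09908.
Largest term belongs to Coastal, so Coastal is most probable.

Coastal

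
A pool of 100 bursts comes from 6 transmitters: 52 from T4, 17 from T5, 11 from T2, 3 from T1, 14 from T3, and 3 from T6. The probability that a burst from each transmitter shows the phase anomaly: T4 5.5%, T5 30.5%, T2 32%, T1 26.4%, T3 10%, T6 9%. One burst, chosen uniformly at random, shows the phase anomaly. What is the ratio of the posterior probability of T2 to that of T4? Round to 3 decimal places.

Compute prior × likelihood for every hypothesis:
  T4: 0.52 × 0.055 = 0.0286
  T5: 0.17 × 0.305 = 0.05185
  T2: 0.11 × 0.32 = 0.0352
  T1: 0.03 × 0.264 = 0.00792
  T3: 0.14 × 0.1 = 0.014
  T6: 0.03 × 0.09 = 0.0027
Normalizing constant = 0.14027.
The ratio is 0.0352 / 0.0286 (the normalizer cancels) = 1.231.

1.231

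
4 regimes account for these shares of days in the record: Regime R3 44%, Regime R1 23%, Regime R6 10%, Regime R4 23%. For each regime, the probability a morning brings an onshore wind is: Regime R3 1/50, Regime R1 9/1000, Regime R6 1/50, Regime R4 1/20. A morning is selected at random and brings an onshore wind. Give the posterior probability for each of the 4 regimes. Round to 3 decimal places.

Regime R3 0.361, Regime R1 0.085, Regime R6 0.082, Regime R4 0.472

Prior × likelihood for each hypothesis:
  Regime R3: 0.44 × 0.02 = 0.0088
  Regime R1: 0.23 × 0.009 = 0.00207
  Regime R6: 0.1 × 0.02 = 0.002
  Regime R4: 0.23 × 0.05 = 0.0115
Normalizing constant = 0.02437.
P(Regime R3 | onshore) = 0.0088/0.02437 ≈ 0.361
P(Regime R1 | onshore) = 0.00207/0.02437 ≈ 0.085
P(Regime R6 | onshore) = 0.002/0.02437 ≈ 0.082
P(Regime R4 | onshore) = 0.0115/0.02437 ≈ 0.472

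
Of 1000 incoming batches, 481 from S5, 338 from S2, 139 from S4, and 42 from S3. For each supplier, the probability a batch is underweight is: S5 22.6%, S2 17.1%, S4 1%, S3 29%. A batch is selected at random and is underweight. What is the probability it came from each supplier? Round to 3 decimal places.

Unnormalized posteriors (prior × likelihood):
  S5: 0.481 × 0.226 = 0.108706
  S2: 0.338 × 0.171 = 0.057798
  S4: 0.139 × 0.01 = 0.00139
  S3: 0.042 × 0.29 = 0.01218
Total = 0.180074.
P(S5 | underweight) = 0.108706/0.180074 ≈ 0.604
P(S2 | underweight) = 0.057798/0.180074 ≈ 0.321
P(S4 | underweight) = 0.00139/0.180074 ≈ 0.008
P(S3 | underweight) = 0.01218/0.180074 ≈ 0.068

S5 0.604, S2 0.321, S4 0.008, S3 0.068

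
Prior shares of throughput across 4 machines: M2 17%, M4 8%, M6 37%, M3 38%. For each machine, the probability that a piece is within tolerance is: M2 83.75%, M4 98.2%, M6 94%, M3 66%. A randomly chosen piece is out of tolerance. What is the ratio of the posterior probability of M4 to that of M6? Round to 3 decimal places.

0.065

Taking complements, P(oversize | each) = M2 0.1625, M4 0.018, M6 0.06, M3 0.34.
Compute prior × likelihood for every hypothesis:
  M2: 0.17 × 0.1625 = 0.027625
  M4: 0.08 × 0.018 = 0.00144
  M6: 0.37 × 0.06 = 0.0222
  M3: 0.38 × 0.34 = 0.1292
Normalizing constant = 0.180465.
The ratio is 0.00144 / 0.0222 (the normalizer cancels) = 0.065.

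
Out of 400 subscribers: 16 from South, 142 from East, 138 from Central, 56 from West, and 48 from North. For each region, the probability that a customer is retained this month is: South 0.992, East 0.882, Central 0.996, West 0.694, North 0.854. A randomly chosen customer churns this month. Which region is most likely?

West

Taking complements, P(churn | each) = South 0.008, East 0.118, Central 0.004, West 0.306, North 0.146.
Compute prior × likelihood for every hypothesis:
  South: 0.04 × 0.008 = 0.00032
  East: 0.355 × 0.118 = 0.04189
  Central: 0.345 × 0.004 = 0.00138
  West: 0.14 × 0.306 = 0.04284
  North: 0.12 × 0.146 = 0.01752
Total = 0.10395.
Largest term belongs to West, so West is most probable.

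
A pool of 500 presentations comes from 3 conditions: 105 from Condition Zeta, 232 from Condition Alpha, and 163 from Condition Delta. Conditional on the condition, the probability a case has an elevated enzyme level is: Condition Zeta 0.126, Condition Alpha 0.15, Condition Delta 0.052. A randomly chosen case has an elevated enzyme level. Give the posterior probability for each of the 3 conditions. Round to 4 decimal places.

Condition Zeta 0.2341, Condition Alpha 0.6159, Condition Delta 0.1500

By Bayes' rule, posterior ∝ prior × likelihood:
  Condition Zeta: 0.21 × 0.126 = 0.02646
  Condition Alpha: 0.464 × 0.15 = 0.0696
  Condition Delta: 0.326 × 0.052 = 0.016952
Sum = 0.113012.
P(Condition Zeta | elevated) = 0.02646/0.113012 ≈ 0.2341
P(Condition Alpha | elevated) = 0.0696/0.113012 ≈ 0.6159
P(Condition Delta | elevated) = 0.016952/0.113012 ≈ 0.1500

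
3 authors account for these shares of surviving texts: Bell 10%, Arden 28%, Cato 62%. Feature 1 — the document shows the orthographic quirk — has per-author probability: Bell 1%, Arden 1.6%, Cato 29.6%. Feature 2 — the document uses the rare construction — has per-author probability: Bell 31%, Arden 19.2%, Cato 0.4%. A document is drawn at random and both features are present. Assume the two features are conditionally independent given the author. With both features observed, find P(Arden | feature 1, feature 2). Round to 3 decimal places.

0.452

Unnormalized posteriors (prior × likelihood):
  Bell: 0.1 × 0.01 × 0.31 = 0.00031
  Arden: 0.28 × 0.016 × 0.192 = 0.00086016
  Cato: 0.62 × 0.296 × 0.004 = 0.00073408
Sum = 0.00190424.
P(Arden | evidence) = 0.00086016 / 0.00190424 ≈ 0.452.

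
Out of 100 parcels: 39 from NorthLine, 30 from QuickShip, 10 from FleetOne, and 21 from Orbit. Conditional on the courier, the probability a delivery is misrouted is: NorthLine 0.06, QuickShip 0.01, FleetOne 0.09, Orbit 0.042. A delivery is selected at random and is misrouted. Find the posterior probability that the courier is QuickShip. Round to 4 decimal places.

Unnormalized posteriors (prior × likelihood):
  NorthLine: 0.39 × 0.06 = 0.0234
  QuickShip: 0.3 × 0.01 = 0.003
  FleetOne: 0.1 × 0.09 = 0.009
  Orbit: 0.21 × 0.042 = 0.00882
Sum = 0.04422.
P(QuickShip | evidence) = 0.003 / 0.04422 ≈ 0.0678.

0.0678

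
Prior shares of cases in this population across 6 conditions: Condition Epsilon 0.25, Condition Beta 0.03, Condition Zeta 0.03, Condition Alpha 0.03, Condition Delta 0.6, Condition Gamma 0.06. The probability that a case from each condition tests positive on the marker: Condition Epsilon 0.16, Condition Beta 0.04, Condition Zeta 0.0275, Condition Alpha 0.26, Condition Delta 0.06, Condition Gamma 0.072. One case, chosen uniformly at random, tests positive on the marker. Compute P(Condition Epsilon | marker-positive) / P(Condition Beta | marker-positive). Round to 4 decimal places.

33.3333

Compute prior × likelihood for every hypothesis:
  Condition Epsilon: 0.25 × 0.16 = 0.04
  Condition Beta: 0.03 × 0.04 = 0.0012
  Condition Zeta: 0.03 × 0.0275 = 0.000825
  Condition Alpha: 0.03 × 0.26 = 0.0078
  Condition Delta: 0.6 × 0.06 = 0.036
  Condition Gamma: 0.06 × 0.072 = 0.00432
Total = 0.090145.
The ratio is 0.04 / 0.0012 (the normalizer cancels) = 33.3333.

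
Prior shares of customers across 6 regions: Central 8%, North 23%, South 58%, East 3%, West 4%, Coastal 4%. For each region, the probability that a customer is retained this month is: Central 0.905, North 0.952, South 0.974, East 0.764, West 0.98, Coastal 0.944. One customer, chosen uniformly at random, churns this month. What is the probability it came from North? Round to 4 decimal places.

Taking complements, P(churn | each) = Central 0.095, North 0.048, South 0.026, East 0.236, West 0.02, Coastal 0.056.
Unnormalized posteriors (prior × likelihood):
  Central: 0.08 × 0.095 = 0.0076
  North: 0.23 × 0.048 = 0.01104
  South: 0.58 × 0.026 = 0.01508
  East: 0.03 × 0.236 = 0.00708
  West: 0.04 × 0.02 = 0.0008
  Coastal: 0.04 × 0.056 = 0.00224
Normalizing constant = 0.04384.
P(North | evidence) = 0.01104 / 0.04384 ≈ 0.2518.

0.2518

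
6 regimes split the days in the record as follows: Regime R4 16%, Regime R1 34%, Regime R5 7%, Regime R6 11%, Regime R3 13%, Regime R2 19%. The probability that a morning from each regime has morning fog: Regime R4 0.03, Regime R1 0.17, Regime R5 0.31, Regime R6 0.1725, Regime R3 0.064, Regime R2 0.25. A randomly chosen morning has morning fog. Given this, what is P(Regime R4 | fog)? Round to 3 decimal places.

By Bayes' rule, posterior ∝ prior × likelihood:
  Regime R4: 0.16 × 0.03 = 0.0048
  Regime R1: 0.34 × 0.17 = 0.0578
  Regime R5: 0.07 × 0.31 = 0.0217
  Regime R6: 0.11 × 0.1725 = 0.018975
  Regime R3: 0.13 × 0.064 = 0.00832
  Regime R2: 0.19 × 0.25 = 0.0475
Sum = 0.159095.
P(Regime R4 | evidence) = 0.0048 / 0.159095 ≈ 0.030.

0.030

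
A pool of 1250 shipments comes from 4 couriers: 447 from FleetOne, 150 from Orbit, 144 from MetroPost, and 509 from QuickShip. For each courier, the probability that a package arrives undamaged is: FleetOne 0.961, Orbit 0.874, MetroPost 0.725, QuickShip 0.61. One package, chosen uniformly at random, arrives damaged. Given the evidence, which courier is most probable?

Taking complements, P(damaged | each) = FleetOne 0.039, Orbit 0.126, MetroPost 0.275, QuickShip 0.39.
By Bayes' rule, posterior ∝ prior × likelihood:
  FleetOne: 0.3576 × 0.039 = 0.0139464
  Orbit: 0.12 × 0.126 = 0.01512
  MetroPost: 0.1152 × 0.275 = 0.03168
  QuickShip: 0.4072 × 0.39 = 0.158808
Normalizing constant = 0.2195544.
Largest term belongs to QuickShip, so QuickShip is most probable.

QuickShip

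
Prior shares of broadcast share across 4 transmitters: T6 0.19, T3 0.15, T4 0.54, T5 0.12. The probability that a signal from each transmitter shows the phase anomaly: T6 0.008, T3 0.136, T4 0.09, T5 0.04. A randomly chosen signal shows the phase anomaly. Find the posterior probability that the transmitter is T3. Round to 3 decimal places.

By Bayes' rule, posterior ∝ prior × likelihood:
  T6: 0.19 × 0.008 = 0.00152
  T3: 0.15 × 0.136 = 0.0204
  T4: 0.54 × 0.09 = 0.0486
  T5: 0.12 × 0.04 = 0.0048
Sum = 0.07532.
P(T3 | evidence) = 0.0204 / 0.07532 ≈ 0.271.

0.271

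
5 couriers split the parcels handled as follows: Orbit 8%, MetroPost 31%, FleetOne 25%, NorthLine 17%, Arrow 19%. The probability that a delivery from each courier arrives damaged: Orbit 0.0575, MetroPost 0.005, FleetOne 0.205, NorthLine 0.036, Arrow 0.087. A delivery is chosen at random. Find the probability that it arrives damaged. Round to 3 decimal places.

0.080

Prior × likelihood for each hypothesis:
  Orbit: 0.08 × 0.0575 = 0.0046
  MetroPost: 0.31 × 0.005 = 0.00155
  FleetOne: 0.25 × 0.205 = 0.05125
  NorthLine: 0.17 × 0.036 = 0.00612
  Arrow: 0.19 × 0.087 = 0.01653
P(damaged) = 0.0046 + 0.00155 + 0.05125 + 0.00612 + 0.01653 = 0.08005 → 0.080.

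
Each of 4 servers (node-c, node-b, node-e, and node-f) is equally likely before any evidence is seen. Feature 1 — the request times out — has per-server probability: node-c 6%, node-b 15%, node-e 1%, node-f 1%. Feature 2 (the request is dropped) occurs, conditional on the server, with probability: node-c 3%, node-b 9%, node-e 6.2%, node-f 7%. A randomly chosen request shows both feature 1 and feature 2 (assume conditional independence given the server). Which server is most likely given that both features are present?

node-b

Since the prior is uniform, the posterior is proportional to the likelihood:
  node-c: 0.06 × 0.03 = 0.0018
  node-b: 0.15 × 0.09 = 0.0135
  node-e: 0.01 × 0.062 = 0.00062
  node-f: 0.01 × 0.07 = 0.0007
Sum = 0.01662.
Largest term belongs to node-b, so node-b is most probable.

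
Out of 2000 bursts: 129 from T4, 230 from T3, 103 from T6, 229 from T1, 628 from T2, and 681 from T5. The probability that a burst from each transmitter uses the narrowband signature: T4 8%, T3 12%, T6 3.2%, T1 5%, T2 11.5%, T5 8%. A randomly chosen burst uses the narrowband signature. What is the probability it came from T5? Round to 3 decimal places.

0.304

Compute prior × likelihood for every hypothesis:
  T4: 0.0645 × 0.08 = 0.00516
  T3: 0.115 × 0.12 = 0.0138
  T6: 0.0515 × 0.032 = 0.001648
  T1: 0.1145 × 0.05 = 0.005725
  T2: 0.314 × 0.115 = 0.03611
  T5: 0.3405 × 0.08 = 0.02724
Sum = 0.089683.
P(T5 | evidence) = 0.02724 / 0.089683 ≈ 0.304.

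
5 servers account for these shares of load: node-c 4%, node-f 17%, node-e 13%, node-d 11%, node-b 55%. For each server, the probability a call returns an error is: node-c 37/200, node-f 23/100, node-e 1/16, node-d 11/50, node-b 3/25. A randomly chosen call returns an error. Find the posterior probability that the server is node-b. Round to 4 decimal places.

Compute prior × likelihood for every hypothesis:
  node-c: 0.04 × 0.185 = 0.0074
  node-f: 0.17 × 0.23 = 0.0391
  node-e: 0.13 × 0.0625 = 0.008125
  node-d: 0.11 × 0.22 = 0.0242
  node-b: 0.55 × 0.12 = 0.066
Normalizing constant = 0.144825.
P(node-b | evidence) = 0.066 / 0.144825 ≈ 0.4557.

0.4557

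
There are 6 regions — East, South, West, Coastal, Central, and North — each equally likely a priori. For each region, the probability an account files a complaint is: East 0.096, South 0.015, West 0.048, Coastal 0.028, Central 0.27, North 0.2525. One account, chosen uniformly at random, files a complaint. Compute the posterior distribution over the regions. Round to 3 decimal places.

Since the prior is uniform, the posterior is proportional to the likelihood:
  East: 0.096
  South: 0.015
  West: 0.048
  Coastal: 0.028
  Central: 0.27
  North: 0.2525
Sum = 0.7095.
P(East | complaint) = 0.096/0.7095 ≈ 0.135
P(South | complaint) = 0.015/0.7095 ≈ 0.021
P(West | complaint) = 0.048/0.7095 ≈ 0.068
P(Coastal | complaint) = 0.028/0.7095 ≈ 0.039
P(Central | complaint) = 0.27/0.7095 ≈ 0.381
P(North | complaint) = 0.2525/0.7095 ≈ 0.356
(Check: 0.135+0.021+0.068+0.039+0.381+0.356 = 1.000.)

East 0.135, South 0.021, West 0.068, Coastal 0.039, Central 0.381, North 0.356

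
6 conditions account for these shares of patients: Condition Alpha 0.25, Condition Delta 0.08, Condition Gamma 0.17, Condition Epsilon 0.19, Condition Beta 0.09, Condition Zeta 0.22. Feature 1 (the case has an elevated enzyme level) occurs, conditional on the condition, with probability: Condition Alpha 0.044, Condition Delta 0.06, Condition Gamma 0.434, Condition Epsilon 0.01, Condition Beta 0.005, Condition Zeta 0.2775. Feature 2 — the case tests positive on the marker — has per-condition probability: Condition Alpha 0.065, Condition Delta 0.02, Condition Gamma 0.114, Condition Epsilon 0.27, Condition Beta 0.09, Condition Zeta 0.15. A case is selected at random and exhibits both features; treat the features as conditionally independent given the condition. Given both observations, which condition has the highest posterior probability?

Prior × likelihood for each hypothesis:
  Condition Alpha: 0.25 × 0.044 × 0.065 = 0.000715
  Condition Delta: 0.08 × 0.06 × 0.02 = 0.000096
  Condition Gamma: 0.17 × 0.434 × 0.114 = 0.00841092
  Condition Epsilon: 0.19 × 0.01 × 0.27 = 0.000513
  Condition Beta: 0.09 × 0.005 × 0.09 = 0.0000405
  Condition Zeta: 0.22 × 0.2775 × 0.15 = 0.0091575
Sum = 0.01893292.
Largest term belongs to Condition Zeta, so Condition Zeta is most probable.

Condition Zeta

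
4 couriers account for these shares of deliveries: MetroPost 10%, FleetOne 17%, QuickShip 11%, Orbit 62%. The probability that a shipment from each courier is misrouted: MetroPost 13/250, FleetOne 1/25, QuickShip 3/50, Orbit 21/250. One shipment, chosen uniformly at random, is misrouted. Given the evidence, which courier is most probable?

Orbit

By Bayes' rule, posterior ∝ prior × likelihood:
  MetroPost: 0.1 × 0.052 = 0.0052
  FleetOne: 0.17 × 0.04 = 0.0068
  QuickShip: 0.11 × 0.06 = 0.0066
  Orbit: 0.62 × 0.084 = 0.05208
Normalizing constant = 0.07068.
Largest term belongs to Orbit, so Orbit is most probable.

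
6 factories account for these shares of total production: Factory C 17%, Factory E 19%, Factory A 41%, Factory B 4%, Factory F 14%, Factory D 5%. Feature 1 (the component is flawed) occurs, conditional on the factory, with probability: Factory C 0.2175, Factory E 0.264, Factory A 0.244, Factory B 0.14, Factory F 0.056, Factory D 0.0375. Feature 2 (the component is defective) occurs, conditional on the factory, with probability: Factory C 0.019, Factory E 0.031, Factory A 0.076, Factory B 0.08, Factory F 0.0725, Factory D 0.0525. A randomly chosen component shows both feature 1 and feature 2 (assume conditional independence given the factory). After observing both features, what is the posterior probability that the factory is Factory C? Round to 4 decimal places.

0.0640

Compute prior × likelihood for every hypothesis:
  Factory C: 0.17 × 0.2175 × 0.019 = 0.000702525
  Factory E: 0.19 × 0.264 × 0.031 = 0.00155496
  Factory A: 0.41 × 0.244 × 0.076 = 0.00760304
  Factory B: 0.04 × 0.14 × 0.08 = 0.000448
  Factory F: 0.14 × 0.056 × 0.0725 = 0.0005684
  Factory D: 0.05 × 0.0375 × 0.0525 = 0.0000984375
Sum = 0.0109753625.
P(Factory C | evidence) = 0.000702525 / 0.0109753625 ≈ 0.0640.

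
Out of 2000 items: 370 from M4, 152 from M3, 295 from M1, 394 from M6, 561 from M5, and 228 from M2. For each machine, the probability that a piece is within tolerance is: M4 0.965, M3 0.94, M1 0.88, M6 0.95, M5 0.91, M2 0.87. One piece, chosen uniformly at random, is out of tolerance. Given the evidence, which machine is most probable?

Taking complements, P(oversize | each) = M4 0.035, M3 0.06, M1 0.12, M6 0.05, M5 0.09, M2 0.13.
Compute prior × likelihood for every hypothesis:
  M4: 0.185 × 0.035 = 0.006475
  M3: 0.076 × 0.06 = 0.00456
  M1: 0.1475 × 0.12 = 0.0177
  M6: 0.197 × 0.05 = 0.00985
  M5: 0.2805 × 0.09 = 0.025245
  M2: 0.114 × 0.13 = 0.01482
Normalizing constant = 0.07865.
Largest term belongs to M5, so M5 is most probable.

M5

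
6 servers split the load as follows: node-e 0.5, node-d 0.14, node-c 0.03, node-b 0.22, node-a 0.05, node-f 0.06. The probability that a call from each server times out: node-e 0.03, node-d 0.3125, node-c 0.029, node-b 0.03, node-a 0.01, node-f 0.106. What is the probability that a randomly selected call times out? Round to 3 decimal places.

Compute prior × likelihood for every hypothesis:
  node-e: 0.5 × 0.03 = 0.015
  node-d: 0.14 × 0.3125 = 0.04375
  node-c: 0.03 × 0.029 = 0.00087
  node-b: 0.22 × 0.03 = 0.0066
  node-a: 0.05 × 0.01 = 0.0005
  node-f: 0.06 × 0.106 = 0.00636
P(timeout) = 0.015 + 0.04375 + 0.00087 + 0.0066 + 0.0005 + 0.00636 = 0.07308 → 0.073.

0.073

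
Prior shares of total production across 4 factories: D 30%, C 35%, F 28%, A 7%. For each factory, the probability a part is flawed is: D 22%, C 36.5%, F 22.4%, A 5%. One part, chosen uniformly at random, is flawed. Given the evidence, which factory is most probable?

C

Prior × likelihood for each hypothesis:
  D: 0.3 × 0.22 = 0.066
  C: 0.35 × 0.365 = 0.12775
  F: 0.28 × 0.224 = 0.06272
  A: 0.07 × 0.05 = 0.0035
Total = 0.25997.
Largest term belongs to C, so C is most probable.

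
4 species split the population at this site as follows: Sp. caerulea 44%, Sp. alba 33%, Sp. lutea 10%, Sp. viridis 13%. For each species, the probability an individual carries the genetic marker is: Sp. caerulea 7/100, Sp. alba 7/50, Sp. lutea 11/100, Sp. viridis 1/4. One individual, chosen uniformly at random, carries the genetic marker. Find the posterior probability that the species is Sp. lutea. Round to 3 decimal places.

0.091

Unnormalized posteriors (prior × likelihood):
  Sp. caerulea: 0.44 × 0.07 = 0.0308
  Sp. alba: 0.33 × 0.14 = 0.0462
  Sp. lutea: 0.1 × 0.11 = 0.011
  Sp. viridis: 0.13 × 0.25 = 0.0325
Normalizing constant = 0.1205.
P(Sp. lutea | evidence) = 0.011 / 0.1205 ≈ 0.091.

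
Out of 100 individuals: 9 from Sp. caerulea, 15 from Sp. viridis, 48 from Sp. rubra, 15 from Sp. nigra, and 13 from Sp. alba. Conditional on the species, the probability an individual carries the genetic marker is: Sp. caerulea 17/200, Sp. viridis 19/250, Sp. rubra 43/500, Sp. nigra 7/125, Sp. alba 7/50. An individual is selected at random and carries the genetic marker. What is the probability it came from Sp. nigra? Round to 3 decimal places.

0.097

By Bayes' rule, posterior ∝ prior × likelihood:
  Sp. caerulea: 0.09 × 0.085 = 0.00765
  Sp. viridis: 0.15 × 0.076 = 0.0114
  Sp. rubra: 0.48 × 0.086 = 0.04128
  Sp. nigra: 0.15 × 0.056 = 0.0084
  Sp. alba: 0.13 × 0.14 = 0.0182
Sum = 0.08693.
P(Sp. nigra | evidence) = 0.0084 / 0.08693 ≈ 0.097.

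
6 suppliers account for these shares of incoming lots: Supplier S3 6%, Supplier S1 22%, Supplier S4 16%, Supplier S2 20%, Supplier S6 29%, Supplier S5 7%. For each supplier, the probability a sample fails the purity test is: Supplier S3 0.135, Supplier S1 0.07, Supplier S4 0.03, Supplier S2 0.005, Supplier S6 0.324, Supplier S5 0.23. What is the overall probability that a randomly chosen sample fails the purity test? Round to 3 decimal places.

By Bayes' rule, posterior ∝ prior × likelihood:
  Supplier S3: 0.06 × 0.135 = 0.0081
  Supplier S1: 0.22 × 0.07 = 0.0154
  Supplier S4: 0.16 × 0.03 = 0.0048
  Supplier S2: 0.2 × 0.005 = 0.001
  Supplier S6: 0.29 × 0.324 = 0.09396
  Supplier S5: 0.07 × 0.23 = 0.0161
P(off-spec) = 0.0081 + 0.0154 + 0.0048 + 0.001 + 0.09396 + 0.0161 = 0.13936 → 0.139.

0.139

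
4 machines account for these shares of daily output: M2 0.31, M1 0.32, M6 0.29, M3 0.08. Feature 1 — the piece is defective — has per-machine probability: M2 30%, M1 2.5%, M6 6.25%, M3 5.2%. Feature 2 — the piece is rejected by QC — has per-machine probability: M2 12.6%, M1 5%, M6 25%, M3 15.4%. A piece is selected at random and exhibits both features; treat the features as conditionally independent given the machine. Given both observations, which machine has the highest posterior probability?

M2

Compute prior × likelihood for every hypothesis:
  M2: 0.31 × 0.3 × 0.126 = 0.011718
  M1: 0.32 × 0.025 × 0.05 = 0.0004
  M6: 0.29 × 0.0625 × 0.25 = 0.00453125
  M3: 0.08 × 0.052 × 0.154 = 0.00064064
Normalizing constant = 0.01728989.
Largest term belongs to M2, so M2 is most probable.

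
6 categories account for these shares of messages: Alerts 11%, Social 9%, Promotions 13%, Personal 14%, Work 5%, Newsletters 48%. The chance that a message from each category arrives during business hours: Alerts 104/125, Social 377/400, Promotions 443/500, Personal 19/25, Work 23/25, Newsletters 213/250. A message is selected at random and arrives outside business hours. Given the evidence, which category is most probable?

Newsletters

Taking complements, P(off-hours | each) = Alerts 0.168, Social 0.0575, Promotions 0.114, Personal 0.24, Work 0.08, Newsletters 0.148.
Compute prior × likelihood for every hypothesis:
  Alerts: 0.11 × 0.168 = 0.01848
  Social: 0.09 × 0.0575 = 0.005175
  Promotions: 0.13 × 0.114 = 0.01482
  Personal: 0.14 × 0.24 = 0.0336
  Work: 0.05 × 0.08 = 0.004
  Newsletters: 0.48 × 0.148 = 0.07104
Normalizing constant = 0.147115.
Largest term belongs to Newsletters, so Newsletters is most probable.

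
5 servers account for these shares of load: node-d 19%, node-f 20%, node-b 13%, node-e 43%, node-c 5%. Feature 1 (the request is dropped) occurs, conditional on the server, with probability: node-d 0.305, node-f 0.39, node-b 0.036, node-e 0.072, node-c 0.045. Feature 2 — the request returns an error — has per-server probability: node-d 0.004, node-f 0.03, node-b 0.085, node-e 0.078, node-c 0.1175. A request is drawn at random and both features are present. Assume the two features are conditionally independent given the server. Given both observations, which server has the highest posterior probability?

node-e

Compute prior × likelihood for every hypothesis:
  node-d: 0.19 × 0.305 × 0.004 = 0.0002318
  node-f: 0.2 × 0.39 × 0.03 = 0.00234
  node-b: 0.13 × 0.036 × 0.085 = 0.0003978
  node-e: 0.43 × 0.072 × 0.078 = 0.00241488
  node-c: 0.05 × 0.045 × 0.1175 = 0.000264375
Total = 0.005648855.
Largest term belongs to node-e, so node-e is most probable.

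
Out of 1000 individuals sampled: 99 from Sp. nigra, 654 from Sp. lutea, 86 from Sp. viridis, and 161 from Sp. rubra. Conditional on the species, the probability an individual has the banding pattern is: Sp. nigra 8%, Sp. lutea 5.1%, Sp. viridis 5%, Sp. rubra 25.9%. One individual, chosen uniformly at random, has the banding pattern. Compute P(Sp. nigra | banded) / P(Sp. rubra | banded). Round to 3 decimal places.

0.190

Unnormalized posteriors (prior × likelihood):
  Sp. nigra: 0.099 × 0.08 = 0.00792
  Sp. lutea: 0.654 × 0.051 = 0.033354
  Sp. viridis: 0.086 × 0.05 = 0.0043
  Sp. rubra: 0.161 × 0.259 = 0.041699
Normalizing constant = 0.087273.
The ratio is 0.00792 / 0.041699 (the normalizer cancels) = 0.190.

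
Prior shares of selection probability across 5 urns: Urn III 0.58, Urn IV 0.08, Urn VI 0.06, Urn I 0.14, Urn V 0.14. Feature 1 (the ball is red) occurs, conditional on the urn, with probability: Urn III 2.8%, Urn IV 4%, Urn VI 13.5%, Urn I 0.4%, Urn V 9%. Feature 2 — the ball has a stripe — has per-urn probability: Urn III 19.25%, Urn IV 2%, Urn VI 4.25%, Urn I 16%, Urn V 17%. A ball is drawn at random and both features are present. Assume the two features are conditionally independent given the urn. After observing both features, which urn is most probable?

Urn III

Compute prior × likelihood for every hypothesis:
  Urn III: 0.58 × 0.028 × 0.1925 = 0.0031262
  Urn IV: 0.08 × 0.04 × 0.02 = 0.000064
  Urn VI: 0.06 × 0.135 × 0.0425 = 0.00034425
  Urn I: 0.14 × 0.004 × 0.16 = 0.0000896
  Urn V: 0.14 × 0.09 × 0.17 = 0.002142
Normalizing constant = 0.00576605.
Largest term belongs to Urn III, so Urn III is most probable.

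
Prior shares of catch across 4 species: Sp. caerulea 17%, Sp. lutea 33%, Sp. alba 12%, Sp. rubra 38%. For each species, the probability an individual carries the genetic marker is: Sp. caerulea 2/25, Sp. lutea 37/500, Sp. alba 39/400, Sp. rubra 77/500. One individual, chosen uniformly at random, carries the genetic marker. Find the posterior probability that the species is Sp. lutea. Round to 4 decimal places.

0.2256

By Bayes' rule, posterior ∝ prior × likelihood:
  Sp. caerulea: 0.17 × 0.08 = 0.0136
  Sp. lutea: 0.33 × 0.074 = 0.02442
  Sp. alba: 0.12 × 0.0975 = 0.0117
  Sp. rubra: 0.38 × 0.154 = 0.05852
Total = 0.10824.
P(Sp. lutea | evidence) = 0.02442 / 0.10824 ≈ 0.2256.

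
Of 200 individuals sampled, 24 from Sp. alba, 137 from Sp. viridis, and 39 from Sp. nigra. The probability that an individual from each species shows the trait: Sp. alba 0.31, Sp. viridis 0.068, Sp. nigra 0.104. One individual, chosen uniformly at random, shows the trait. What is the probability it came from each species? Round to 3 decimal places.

Prior × likelihood for each hypothesis:
  Sp. alba: 0.12 × 0.31 = 0.0372
  Sp. viridis: 0.685 × 0.068 = 0.04658
  Sp. nigra: 0.195 × 0.104 = 0.02028
Total = 0.10406.
P(Sp. alba | trait) = 0.0372/0.10406 ≈ 0.357
P(Sp. viridis | trait) = 0.04658/0.10406 ≈ 0.448
P(Sp. nigra | trait) = 0.02028/0.10406 ≈ 0.195

Sp. alba 0.357, Sp. viridis 0.448, Sp. nigra 0.195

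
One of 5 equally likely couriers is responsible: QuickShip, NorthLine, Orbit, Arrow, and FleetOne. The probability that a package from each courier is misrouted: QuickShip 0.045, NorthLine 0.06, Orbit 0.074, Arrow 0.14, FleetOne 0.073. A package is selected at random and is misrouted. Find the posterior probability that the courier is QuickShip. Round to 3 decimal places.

With a uniform prior (1/5 each), posterior ∝ likelihood:
  QuickShip: 0.045
  NorthLine: 0.06
  Orbit: 0.074
  Arrow: 0.14
  FleetOne: 0.073
Sum = 0.392.
P(QuickShip | evidence) = 0.045 / 0.392 ≈ 0.115.

0.115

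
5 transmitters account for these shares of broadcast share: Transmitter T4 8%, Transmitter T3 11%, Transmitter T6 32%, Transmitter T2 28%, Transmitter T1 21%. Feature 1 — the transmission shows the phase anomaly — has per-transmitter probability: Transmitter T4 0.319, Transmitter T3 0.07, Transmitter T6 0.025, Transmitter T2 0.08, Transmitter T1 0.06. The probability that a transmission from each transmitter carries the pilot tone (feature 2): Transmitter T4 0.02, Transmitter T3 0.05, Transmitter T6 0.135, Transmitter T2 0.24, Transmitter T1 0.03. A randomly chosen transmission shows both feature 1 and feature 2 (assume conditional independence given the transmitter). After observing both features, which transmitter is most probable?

By Bayes' rule, posterior ∝ prior × likelihood:
  Transmitter T4: 0.08 × 0.319 × 0.02 = 0.0005104
  Transmitter T3: 0.11 × 0.07 × 0.05 = 0.000385
  Transmitter T6: 0.32 × 0.025 × 0.135 = 0.00108
  Transmitter T2: 0.28 × 0.08 × 0.24 = 0.005376
  Transmitter T1: 0.21 × 0.06 × 0.03 = 0.000378
Normalizing constant = 0.0077294.
Largest term belongs to Transmitter T2, so Transmitter T2 is most probable.

Transmitter T2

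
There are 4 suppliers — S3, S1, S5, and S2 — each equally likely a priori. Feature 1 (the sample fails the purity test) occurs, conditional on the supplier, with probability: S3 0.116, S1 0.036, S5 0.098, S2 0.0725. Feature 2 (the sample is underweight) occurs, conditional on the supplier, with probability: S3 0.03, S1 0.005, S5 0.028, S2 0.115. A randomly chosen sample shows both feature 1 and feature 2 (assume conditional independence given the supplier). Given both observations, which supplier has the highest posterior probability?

S2

With a uniform prior (1/4 each), posterior ∝ likelihood:
  S3: 0.116 × 0.03 = 0.00348
  S1: 0.036 × 0.005 = 0.00018
  S5: 0.098 × 0.028 = 0.002744
  S2: 0.0725 × 0.115 = 0.0083375
Sum = 0.0147415.
Largest term belongs to S2, so S2 is most probable.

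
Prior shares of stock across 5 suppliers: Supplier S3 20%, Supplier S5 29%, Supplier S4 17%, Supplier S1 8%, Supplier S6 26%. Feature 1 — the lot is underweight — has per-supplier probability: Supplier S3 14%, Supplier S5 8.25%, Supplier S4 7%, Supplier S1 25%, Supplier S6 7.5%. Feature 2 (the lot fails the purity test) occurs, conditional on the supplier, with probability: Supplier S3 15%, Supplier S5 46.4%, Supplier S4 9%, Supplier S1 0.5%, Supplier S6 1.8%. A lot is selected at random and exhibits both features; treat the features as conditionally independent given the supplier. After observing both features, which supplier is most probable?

Supplier S5

Compute prior × likelihood for every hypothesis:
  Supplier S3: 0.2 × 0.14 × 0.15 = 0.0042
  Supplier S5: 0.29 × 0.0825 × 0.464 = 0.0111012
  Supplier S4: 0.17 × 0.07 × 0.09 = 0.001071
  Supplier S1: 0.08 × 0.25 × 0.005 = 0.0001
  Supplier S6: 0.26 × 0.075 × 0.018 = 0.000351
Sum = 0.0168232.
Largest term belongs to Supplier S5, so Supplier S5 is most probable.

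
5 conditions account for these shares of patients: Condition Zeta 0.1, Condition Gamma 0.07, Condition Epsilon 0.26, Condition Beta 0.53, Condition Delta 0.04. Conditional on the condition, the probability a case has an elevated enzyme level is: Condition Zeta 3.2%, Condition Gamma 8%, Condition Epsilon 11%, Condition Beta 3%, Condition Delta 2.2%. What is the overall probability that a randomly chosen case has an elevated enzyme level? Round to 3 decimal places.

0.054

By Bayes' rule, posterior ∝ prior × likelihood:
  Condition Zeta: 0.1 × 0.032 = 0.0032
  Condition Gamma: 0.07 × 0.08 = 0.0056
  Condition Epsilon: 0.26 × 0.11 = 0.0286
  Condition Beta: 0.53 × 0.03 = 0.0159
  Condition Delta: 0.04 × 0.022 = 0.00088
P(elevated) = 0.0032 + 0.0056 + 0.0286 + 0.0159 + 0.00088 = 0.05418 → 0.054.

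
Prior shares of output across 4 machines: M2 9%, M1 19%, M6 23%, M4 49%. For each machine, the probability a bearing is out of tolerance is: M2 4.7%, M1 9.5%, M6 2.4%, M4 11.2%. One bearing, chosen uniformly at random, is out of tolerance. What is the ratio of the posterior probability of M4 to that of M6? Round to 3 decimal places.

Prior × likelihood for each hypothesis:
  M2: 0.09 × 0.047 = 0.00423
  M1: 0.19 × 0.095 = 0.01805
  M6: 0.23 × 0.024 = 0.00552
  M4: 0.49 × 0.112 = 0.05488
Total = 0.08268.
The ratio is 0.05488 / 0.00552 (the normalizer cancels) = 9.942.

9.942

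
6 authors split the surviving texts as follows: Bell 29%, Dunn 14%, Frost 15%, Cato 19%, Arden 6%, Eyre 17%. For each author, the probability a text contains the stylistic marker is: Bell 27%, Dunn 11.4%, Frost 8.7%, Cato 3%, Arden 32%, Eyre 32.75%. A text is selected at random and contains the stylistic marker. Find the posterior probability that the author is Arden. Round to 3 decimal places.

By Bayes' rule, posterior ∝ prior × likelihood:
  Bell: 0.29 × 0.27 = 0.0783
  Dunn: 0.14 × 0.114 = 0.01596
  Frost: 0.15 × 0.087 = 0.01305
  Cato: 0.19 × 0.03 = 0.0057
  Arden: 0.06 × 0.32 = 0.0192
  Eyre: 0.17 × 0.3275 = 0.055675
Sum = 0.187885.
P(Arden | evidence) = 0.0192 / 0.187885 ≈ 0.102.

0.102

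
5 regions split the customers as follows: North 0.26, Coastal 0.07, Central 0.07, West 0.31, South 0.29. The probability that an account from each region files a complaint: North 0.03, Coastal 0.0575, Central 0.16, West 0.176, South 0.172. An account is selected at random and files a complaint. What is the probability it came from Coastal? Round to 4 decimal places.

0.0316

Unnormalized posteriors (prior × likelihood):
  North: 0.26 × 0.03 = 0.0078
  Coastal: 0.07 × 0.0575 = 0.004025
  Central: 0.07 × 0.16 = 0.0112
  West: 0.31 × 0.176 = 0.05456
  South: 0.29 × 0.172 = 0.04988
Sum = 0.127465.
P(Coastal | evidence) = 0.004025 / 0.127465 ≈ 0.0316.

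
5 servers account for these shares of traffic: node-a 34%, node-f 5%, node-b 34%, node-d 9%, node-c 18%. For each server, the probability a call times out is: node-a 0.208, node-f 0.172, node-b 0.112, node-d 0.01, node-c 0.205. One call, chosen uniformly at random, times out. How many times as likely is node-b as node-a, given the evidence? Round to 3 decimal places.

0.538

Prior × likelihood for each hypothesis:
  node-a: 0.34 × 0.208 = 0.07072
  node-f: 0.05 × 0.172 = 0.0086
  node-b: 0.34 × 0.112 = 0.03808
  node-d: 0.09 × 0.01 = 0.0009
  node-c: 0.18 × 0.205 = 0.0369
Normalizing constant = 0.1552.
The ratio is 0.03808 / 0.07072 (the normalizer cancels) = 0.538.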